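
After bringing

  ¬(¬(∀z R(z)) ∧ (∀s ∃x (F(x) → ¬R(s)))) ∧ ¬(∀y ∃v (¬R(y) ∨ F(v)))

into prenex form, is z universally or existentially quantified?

Eliminate → and ↔ using ¬ and ∨.
  ¬(¬(∀z R(z)) ∧ (∀s ∃x (¬F(x) ∨ ¬R(s)))) ∧ ¬(∀y ∃v (¬R(y) ∨ F(v)))
Move each ¬ inward, flipping quantifiers it crosses:
  ((∀z R(z)) ∨ (∃s ∀x (F(x) ∧ R(s)))) ∧ (∃y ∀v (R(y) ∧ ¬F(v)))
All bound variables are already distinct, so no renaming is needed.
Finally move all quantifiers to the prefix:
  ∀z ∃s ∀x ∃y ∀v ((R(z) ∨ F(x) ∧ R(s)) ∧ R(y) ∧ ¬F(v))
The quantifier ∀z sits under an even number of negations (counting the antecedent side of each →), so it remains universal.

universal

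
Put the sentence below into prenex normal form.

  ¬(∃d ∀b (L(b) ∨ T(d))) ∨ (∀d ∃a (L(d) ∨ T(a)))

Move each ¬ inward, flipping quantifiers it crosses:
  (∀d ∃b (¬L(b) ∧ ¬T(d))) ∨ (∀d ∃a (L(d) ∨ T(a)))
Standardize variables apart so no two quantifiers bind the same name: d↦r.
  (∀d ∃b (¬L(b) ∧ ¬T(d))) ∨ (∀r ∃a (L(r) ∨ T(a)))
Extract every quantifier outward, since the variables are now distinct and don't occur free across branches:
  ∀d ∃b ∀r ∃a (¬L(b) ∧ ¬T(d) ∨ L(r) ∨ T(a))

∀d ∃b ∀r ∃a (¬L(b) ∧ ¬T(d) ∨ L(r) ∨ T(a))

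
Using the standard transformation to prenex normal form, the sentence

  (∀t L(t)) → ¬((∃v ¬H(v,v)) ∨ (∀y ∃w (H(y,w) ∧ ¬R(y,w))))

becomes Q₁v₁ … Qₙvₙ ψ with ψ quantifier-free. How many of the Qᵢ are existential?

2

Rewrite implications/biconditionals: A → B as ¬A ∨ B.
  ¬(∀t L(t)) ∨ ¬((∃v ¬H(v,v)) ∨ (∀y ∃w (H(y,w) ∧ ¬R(y,w))))
Move each ¬ inward, flipping quantifiers it crosses:
  (∃t ¬L(t)) ∨ (∀v H(v,v)) ∧ (∃y ∀w (¬H(y,w) ∨ R(y,w)))
Pull the quantifiers to the front (each side's bound variable is not free in the other side):
  ∃t ∀v ∃y ∀w (¬L(t) ∨ H(v,v) ∧ (¬H(y,w) ∨ R(y,w)))
The prefix is ∃t ∀v ∃y ∀w: 2 universal, 2 existential.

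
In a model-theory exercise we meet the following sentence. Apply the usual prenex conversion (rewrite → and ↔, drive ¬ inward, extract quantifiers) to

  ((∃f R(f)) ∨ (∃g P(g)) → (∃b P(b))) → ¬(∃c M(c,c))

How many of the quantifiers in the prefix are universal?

First replace A → B with ¬A ∨ B.
  ¬(¬((∃f R(f)) ∨ (∃g P(g))) ∨ (∃b P(b))) ∨ ¬(∃c M(c,c))
Move each ¬ inward, flipping quantifiers it crosses:
  ((∃f R(f)) ∨ (∃g P(g))) ∧ (∀b ¬P(b)) ∨ (∀c ¬M(c,c))
Extract every quantifier outward, since the variables are now distinct and don't occur free across branches:
  ∃f ∃g ∀b ∀c ((R(f) ∨ P(g)) ∧ ¬P(b) ∨ ¬M(c,c))
The prefix is ∃f ∃g ∀b ∀c: 2 universal, 2 existential.

2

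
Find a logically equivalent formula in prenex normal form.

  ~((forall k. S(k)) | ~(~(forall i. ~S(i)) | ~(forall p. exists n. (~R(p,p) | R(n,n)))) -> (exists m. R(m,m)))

forall k. forall i. forall p. exists n. forall m. ((S(k) | ~S(i) & (~R(p,p) | R(n,n))) & ~R(m,m))

Rewrite implications/biconditionals: A → B as ¬A ∨ B.
  ~(~((forall k. S(k)) | ~(~(forall i. ~S(i)) | ~(forall p. exists n. (~R(p,p) | R(n,n))))) | (exists m. R(m,m)))
Push ¬ through the quantifiers and connectives to reach negation normal form:
  ((forall k. S(k)) | (forall i. ~S(i)) & (forall p. exists n. (~R(p,p) | R(n,n)))) & (forall m. ~R(m,m))
All bound variables are already distinct, so no renaming is needed.
Extract every quantifier outward, since the variables are now distinct and don't occur free across branches:
  forall k. forall i. forall p. exists n. forall m. ((S(k) | ~S(i) & (~R(p,p) | R(n,n))) & ~R(m,m))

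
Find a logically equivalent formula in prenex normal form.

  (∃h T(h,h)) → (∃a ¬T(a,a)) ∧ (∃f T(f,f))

∀h ∃a ∃f (¬T(h,h) ∨ ¬T(a,a) ∧ T(f,f))

Eliminate → and ↔ using ¬ and ∨.
  ¬(∃h T(h,h)) ∨ (∃a ¬T(a,a)) ∧ (∃f T(f,f))
Move each ¬ inward, flipping quantifiers it crosses:
  (∀h ¬T(h,h)) ∨ (∃a ¬T(a,a)) ∧ (∃f T(f,f))
All bound variables are already distinct, so no renaming is needed.
Pull the quantifiers to the front (each side's bound variable is not free in the other side):
  ∀h ∃a ∃f (¬T(h,h) ∨ ¬T(a,a) ∧ T(f,f))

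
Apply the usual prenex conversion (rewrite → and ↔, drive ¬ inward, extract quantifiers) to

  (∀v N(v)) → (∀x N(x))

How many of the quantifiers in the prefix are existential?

First replace A → B with ¬A ∨ B.
  ¬(∀v N(v)) ∨ (∀x N(x))
Drive negations inward (¬∀x A ≡ ∃x ¬A, ¬∃x A ≡ ∀x ¬A, De Morgan for ∧/∨):
  (∃v ¬N(v)) ∨ (∀x N(x))
Extract every quantifier outward, since the variables are now distinct and don't occur free across branches:
  ∃v ∀x (¬N(v) ∨ N(x))
The prefix is ∃v ∀x: 1 universal, 1 existential.

1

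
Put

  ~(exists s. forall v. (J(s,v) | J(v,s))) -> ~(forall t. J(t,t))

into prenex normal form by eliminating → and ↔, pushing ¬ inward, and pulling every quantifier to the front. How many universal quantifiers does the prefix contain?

First replace A → B with ¬A ∨ B.
  ~~(exists s. forall v. (J(s,v) | J(v,s))) | ~(forall t. J(t,t))
Push ¬ through the quantifiers and connectives to reach negation normal form:
  (exists s. forall v. (J(s,v) | J(v,s))) | (exists t. ~J(t,t))
All bound variables are already distinct, so no renaming is needed.
Pull the quantifiers to the front (each side's bound variable is not free in the other side):
  exists s. forall v. exists t. (J(s,v) | J(v,s) | ~J(t,t))
The prefix is exists s forall v exists t: 1 universal, 2 existential.

1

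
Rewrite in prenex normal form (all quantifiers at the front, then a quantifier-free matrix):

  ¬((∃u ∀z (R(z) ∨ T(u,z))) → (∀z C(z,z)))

Rewrite implications/biconditionals: A → B as ¬A ∨ B.
  ¬(¬(∃u ∀z (R(z) ∨ T(u,z))) ∨ (∀z C(z,z)))
Push ¬ through the quantifiers and connectives to reach negation normal form:
  (∃u ∀z (R(z) ∨ T(u,z))) ∧ (∃z ¬C(z,z))
Give each quantifier a distinct variable: z↦q.
  (∃u ∀z (R(z) ∨ T(u,z))) ∧ (∃q ¬C(q,q))
Finally move all quantifiers to the prefix:
  ∃u ∀z ∃q ((R(z) ∨ T(u,z)) ∧ ¬C(q,q))

∃u ∀z ∃q ((R(z) ∨ T(u,z)) ∧ ¬C(q,q))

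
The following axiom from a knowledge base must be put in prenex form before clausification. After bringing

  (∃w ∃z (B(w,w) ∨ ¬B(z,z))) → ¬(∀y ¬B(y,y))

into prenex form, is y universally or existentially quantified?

Eliminate → and ↔ using ¬ and ∨.
  ¬(∃w ∃z (B(w,w) ∨ ¬B(z,z))) ∨ ¬(∀y ¬B(y,y))
Move each ¬ inward, flipping quantifiers it crosses:
  (∀w ∀z (¬B(w,w) ∧ B(z,z))) ∨ (∃y B(y,y))
All bound variables are already distinct, so no renaming is needed.
Pull the quantifiers to the front (each side's bound variable is not free in the other side):
  ∀w ∀z ∃y (¬B(w,w) ∧ B(z,z) ∨ B(y,y))
The quantifier ∀y sits under an odd number of negations (counting the antecedent side of each →), so it flips to ∃y.

existential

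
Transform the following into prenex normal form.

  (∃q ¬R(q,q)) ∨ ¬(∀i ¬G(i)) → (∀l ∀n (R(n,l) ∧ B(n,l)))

∀q ∀i ∀l ∀n (R(q,q) ∧ ¬G(i) ∨ R(n,l) ∧ B(n,l))

Rewrite implications/biconditionals: A → B as ¬A ∨ B.
  ¬((∃q ¬R(q,q)) ∨ ¬(∀i ¬G(i))) ∨ (∀l ∀n (R(n,l) ∧ B(n,l)))
Move each ¬ inward, flipping quantifiers it crosses:
  (∀q R(q,q)) ∧ (∀i ¬G(i)) ∨ (∀l ∀n (R(n,l) ∧ B(n,l)))
All bound variables are already distinct, so no renaming is needed.
Pull the quantifiers to the front (each side's bound variable is not free in the other side):
  ∀q ∀i ∀l ∀n (R(q,q) ∧ ¬G(i) ∨ R(n,l) ∧ B(n,l))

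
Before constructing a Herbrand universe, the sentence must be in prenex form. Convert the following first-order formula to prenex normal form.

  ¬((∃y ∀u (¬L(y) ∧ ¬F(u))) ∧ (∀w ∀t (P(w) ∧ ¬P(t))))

Push ¬ through the quantifiers and connectives to reach negation normal form:
  (∀y ∃u (L(y) ∨ F(u))) ∨ (∃w ∃t (¬P(w) ∨ P(t)))
Pull the quantifiers to the front (each side's bound variable is not free in the other side):
  ∀y ∃u ∃w ∃t (L(y) ∨ F(u) ∨ ¬P(w) ∨ P(t))

∀y ∃u ∃w ∃t (L(y) ∨ F(u) ∨ ¬P(w) ∨ P(t))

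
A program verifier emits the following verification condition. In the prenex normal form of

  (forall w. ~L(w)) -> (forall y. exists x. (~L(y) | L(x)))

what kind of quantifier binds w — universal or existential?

existential

First replace A → B with ¬A ∨ B.
  ~(forall w. ~L(w)) | (forall y. exists x. (~L(y) | L(x)))
Push ¬ through the quantifiers and connectives to reach negation normal form:
  (exists w. L(w)) | (forall y. exists x. (~L(y) | L(x)))
All bound variables are already distinct, so no renaming is needed.
Finally move all quantifiers to the prefix:
  exists w. forall y. exists x. (L(w) | ~L(y) | L(x))
The quantifier forall w sits under an odd number of negations (counting the antecedent side of each →), so it flips to exists w.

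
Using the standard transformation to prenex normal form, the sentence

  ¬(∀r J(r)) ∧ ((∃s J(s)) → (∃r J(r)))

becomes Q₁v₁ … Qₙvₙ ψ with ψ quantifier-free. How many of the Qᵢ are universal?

First replace A → B with ¬A ∨ B.
  ¬(∀r J(r)) ∧ (¬(∃s J(s)) ∨ (∃r J(r)))
Push ¬ through the quantifiers and connectives to reach negation normal form:
  (∃r ¬J(r)) ∧ ((∀s ¬J(s)) ∨ (∃r J(r)))
Rename bound variables to avoid capture: r↦v1.
  (∃r ¬J(r)) ∧ ((∀s ¬J(s)) ∨ (∃v1 J(v1)))
Extract every quantifier outward, since the variables are now distinct and don't occur free across branches:
  ∃r ∀s ∃v1 (¬J(r) ∧ (¬J(s) ∨ J(v1)))
The prefix is ∃r ∀s ∃v1: 1 universal, 2 existential.

1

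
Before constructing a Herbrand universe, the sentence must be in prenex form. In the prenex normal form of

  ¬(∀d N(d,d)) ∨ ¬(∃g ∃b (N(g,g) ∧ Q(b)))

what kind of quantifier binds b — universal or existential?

universal

Push ¬ through the quantifiers and connectives to reach negation normal form:
  (∃d ¬N(d,d)) ∨ (∀g ∀b (¬N(g,g) ∨ ¬Q(b)))
All bound variables are already distinct, so no renaming is needed.
Finally move all quantifiers to the prefix:
  ∃d ∀g ∀b (¬N(d,d) ∨ ¬N(g,g) ∨ ¬Q(b))
The quantifier ∃b sits under an odd number of negations, so it flips to ∀b.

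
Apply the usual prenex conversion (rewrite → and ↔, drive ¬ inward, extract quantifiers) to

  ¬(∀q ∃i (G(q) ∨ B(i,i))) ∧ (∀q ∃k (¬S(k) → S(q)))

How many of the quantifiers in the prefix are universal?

2

Eliminate → and ↔ using ¬ and ∨.
  ¬(∀q ∃i (G(q) ∨ B(i,i))) ∧ (∀q ∃k (¬¬S(k) ∨ S(q)))
Push ¬ through the quantifiers and connectives to reach negation normal form:
  (∃q ∀i (¬G(q) ∧ ¬B(i,i))) ∧ (∀q ∃k (S(k) ∨ S(q)))
Give each quantifier a distinct variable: q↦z1.
  (∃q ∀i (¬G(q) ∧ ¬B(i,i))) ∧ (∀z1 ∃k (S(k) ∨ S(z1)))
Finally move all quantifiers to the prefix:
  ∃q ∀i ∀z1 ∃k (¬G(q) ∧ ¬B(i,i) ∧ (S(k) ∨ S(z1)))
The prefix is ∃q ∀i ∀z1 ∃k: 2 universal, 2 existential.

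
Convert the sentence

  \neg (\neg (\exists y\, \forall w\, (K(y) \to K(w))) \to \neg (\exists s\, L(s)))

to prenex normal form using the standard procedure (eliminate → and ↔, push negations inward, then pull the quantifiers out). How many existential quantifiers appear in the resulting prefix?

Eliminate → and ↔ using ¬ and ∨.
  \neg (\neg \neg (\exists y\, \forall w\, (\neg K(y) \lor K(w))) \lor \neg (\exists s\, L(s)))
Push ¬ through the quantifiers and connectives to reach negation normal form:
  (\forall y\, \exists w\, (K(y) \land \neg K(w))) \land (\exists s\, L(s))
All bound variables are already distinct, so no renaming is needed.
Pull the quantifiers to the front (each side's bound variable is not free in the other side):
  \forall y\, \exists w\, \exists s\, (K(y) \land \neg K(w) \land L(s))
The prefix is \forall y \exists w \exists s: 1 universal, 2 existential.

2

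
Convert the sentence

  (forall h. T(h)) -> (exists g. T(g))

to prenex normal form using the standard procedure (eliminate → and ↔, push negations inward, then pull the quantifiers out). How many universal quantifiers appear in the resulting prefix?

0

Rewrite implications/biconditionals: A → B as ¬A ∨ B.
  ~(forall h. T(h)) | (exists g. T(g))
Drive negations inward (¬∀x A ≡ ∃x ¬A, ¬∃x A ≡ ∀x ¬A, De Morgan for ∧/∨):
  (exists h. ~T(h)) | (exists g. T(g))
All bound variables are already distinct, so no renaming is needed.
Finally move all quantifiers to the prefix:
  exists h. exists g. (~T(h) | T(g))
The prefix is exists h exists g: 0 universal, 2 existential.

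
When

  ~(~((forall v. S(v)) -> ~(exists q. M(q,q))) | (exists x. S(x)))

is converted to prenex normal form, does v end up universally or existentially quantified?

Rewrite implications/biconditionals: A → B as ¬A ∨ B.
  ~(~(~(forall v. S(v)) | ~(exists q. M(q,q))) | (exists x. S(x)))
Move each ¬ inward, flipping quantifiers it crosses:
  ((exists v. ~S(v)) | (forall q. ~M(q,q))) & (forall x. ~S(x))
All bound variables are already distinct, so no renaming is needed.
Finally move all quantifiers to the prefix:
  exists v. forall q. forall x. ((~S(v) | ~M(q,q)) & ~S(x))
The quantifier forall v sits under an odd number of negations (counting the antecedent side of each →), so it flips to exists v.

existential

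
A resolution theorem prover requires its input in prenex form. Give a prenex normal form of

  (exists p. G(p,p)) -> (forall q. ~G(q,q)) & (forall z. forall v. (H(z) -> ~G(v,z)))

forall p. forall q. forall z. forall v. (~G(p,p) | ~G(q,q) & (~H(z) | ~G(v,z)))

Rewrite implications/biconditionals: A → B as ¬A ∨ B.
  ~(exists p. G(p,p)) | (forall q. ~G(q,q)) & (forall z. forall v. (~H(z) | ~G(v,z)))
Move each ¬ inward, flipping quantifiers it crosses:
  (forall p. ~G(p,p)) | (forall q. ~G(q,q)) & (forall z. forall v. (~H(z) | ~G(v,z)))
Pull the quantifiers to the front (each side's bound variable is not free in the other side):
  forall p. forall q. forall z. forall v. (~G(p,p) | ~G(q,q) & (~H(z) | ~G(v,z)))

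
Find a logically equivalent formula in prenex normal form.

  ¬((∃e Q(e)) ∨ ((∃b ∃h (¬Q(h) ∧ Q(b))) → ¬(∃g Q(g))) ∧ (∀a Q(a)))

Eliminate → and ↔ using ¬ and ∨.
  ¬((∃e Q(e)) ∨ (¬(∃b ∃h (¬Q(h) ∧ Q(b))) ∨ ¬(∃g Q(g))) ∧ (∀a Q(a)))
Move each ¬ inward, flipping quantifiers it crosses:
  (∀e ¬Q(e)) ∧ ((∃b ∃h (¬Q(h) ∧ Q(b))) ∧ (∃g Q(g)) ∨ (∃a ¬Q(a)))
Pull the quantifiers to the front (each side's bound variable is not free in the other side):
  ∀e ∃b ∃h ∃g ∃a (¬Q(e) ∧ (¬Q(h) ∧ Q(b) ∧ Q(g) ∨ ¬Q(a)))

∀e ∃b ∃h ∃g ∃a (¬Q(e) ∧ (¬Q(h) ∧ Q(b) ∧ Q(g) ∨ ¬Q(a)))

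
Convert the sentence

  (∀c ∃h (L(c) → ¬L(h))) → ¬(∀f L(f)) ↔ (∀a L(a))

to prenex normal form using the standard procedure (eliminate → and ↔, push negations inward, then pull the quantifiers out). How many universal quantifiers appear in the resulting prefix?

Eliminate → and ↔ using ¬ and ∨; A ↔ B as (¬A ∨ B) ∧ (¬B ∨ A).
  (¬(¬(∀c ∃h (¬L(c) ∨ ¬L(h))) ∨ ¬(∀f L(f))) ∨ (∀a L(a))) ∧ (¬(∀a L(a)) ∨ ¬(∀c ∃h (¬L(c) ∨ ¬L(h))) ∨ ¬(∀f L(f)))
Move each ¬ inward, flipping quantifiers it crosses:
  ((∀c ∃h (¬L(c) ∨ ¬L(h))) ∧ (∀f L(f)) ∨ (∀a L(a))) ∧ ((∃a ¬L(a)) ∨ (∃c ∀h (L(c) ∧ L(h))) ∨ (∃f ¬L(f)))
Standardize variables apart so no two quantifiers bind the same name: a↦b, c↦w, h↦t, f↦v.
  ((∀c ∃h (¬L(c) ∨ ¬L(h))) ∧ (∀f L(f)) ∨ (∀a L(a))) ∧ ((∃b ¬L(b)) ∨ (∃w ∀t (L(w) ∧ L(t))) ∨ (∃v ¬L(v)))
Extract every quantifier outward, since the variables are now distinct and don't occur free across branches:
  ∀c ∃h ∀f ∀a ∃b ∃w ∀t ∃v (((¬L(c) ∨ ¬L(h)) ∧ L(f) ∨ L(a)) ∧ (¬L(b) ∨ L(w) ∧ L(t) ∨ ¬L(v)))
The prefix is ∀c ∃h ∀f ∀a ∃b ∃w ∀t ∃v: 4 universal, 4 existential.

4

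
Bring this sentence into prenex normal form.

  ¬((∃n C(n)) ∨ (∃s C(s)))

Drive negations inward (¬∀x A ≡ ∃x ¬A, ¬∃x A ≡ ∀x ¬A, De Morgan for ∧/∨):
  (∀n ¬C(n)) ∧ (∀s ¬C(s))
Extract every quantifier outward, since the variables are now distinct and don't occur free across branches:
  ∀n ∀s (¬C(n) ∧ ¬C(s))

∀n ∀s (¬C(n) ∧ ¬C(s))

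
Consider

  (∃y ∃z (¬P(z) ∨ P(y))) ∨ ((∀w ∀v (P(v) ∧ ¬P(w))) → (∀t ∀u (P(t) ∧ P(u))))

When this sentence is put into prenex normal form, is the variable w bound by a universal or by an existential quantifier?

First replace A → B with ¬A ∨ B.
  (∃y ∃z (¬P(z) ∨ P(y))) ∨ ¬(∀w ∀v (P(v) ∧ ¬P(w))) ∨ (∀t ∀u (P(t) ∧ P(u)))
Drive negations inward (¬∀x A ≡ ∃x ¬A, ¬∃x A ≡ ∀x ¬A, De Morgan for ∧/∨):
  (∃y ∃z (¬P(z) ∨ P(y))) ∨ (∃w ∃v (¬P(v) ∨ P(w))) ∨ (∀t ∀u (P(t) ∧ P(u)))
Finally move all quantifiers to the prefix:
  ∃y ∃z ∃w ∃v ∀t ∀u (¬P(z) ∨ P(y) ∨ ¬P(v) ∨ P(w) ∨ P(t) ∧ P(u))
The quantifier ∀w sits under an odd number of negations (counting the antecedent side of each →), so it flips to ∃w.

existential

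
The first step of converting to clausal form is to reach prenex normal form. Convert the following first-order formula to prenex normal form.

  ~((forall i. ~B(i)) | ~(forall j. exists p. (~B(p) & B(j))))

Move each ¬ inward, flipping quantifiers it crosses:
  (exists i. B(i)) & (forall j. exists p. (~B(p) & B(j)))
All bound variables are already distinct, so no renaming is needed.
Finally move all quantifiers to the prefix:
  exists i. forall j. exists p. (B(i) & ~B(p) & B(j))

exists i. forall j. exists p. (B(i) & ~B(p) & B(j))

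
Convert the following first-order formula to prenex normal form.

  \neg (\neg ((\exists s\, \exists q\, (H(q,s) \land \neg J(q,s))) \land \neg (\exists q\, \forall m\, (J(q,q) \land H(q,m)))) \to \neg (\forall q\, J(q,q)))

First replace A → B with ¬A ∨ B.
  \neg (\neg \neg ((\exists s\, \exists q\, (H(q,s) \land \neg J(q,s))) \land \neg (\exists q\, \forall m\, (J(q,q) \land H(q,m)))) \lor \neg (\forall q\, J(q,q)))
Push ¬ through the quantifiers and connectives to reach negation normal form:
  ((\forall s\, \forall q\, (\neg H(q,s) \lor J(q,s))) \lor (\exists q\, \forall m\, (J(q,q) \land H(q,m)))) \land (\forall q\, J(q,q))
Give each quantifier a distinct variable: q↦y1, q↦t.
  ((\forall s\, \forall q\, (\neg H(q,s) \lor J(q,s))) \lor (\exists y1\, \forall m\, (J(y1,y1) \land H(y1,m)))) \land (\forall t\, J(t,t))
Extract every quantifier outward, since the variables are now distinct and don't occur free across branches:
  \forall s\, \forall q\, \exists y1\, \forall m\, \forall t\, ((\neg H(q,s) \lor J(q,s) \lor J(y1,y1) \land H(y1,m)) \land J(t,t))

\forall s\, \forall q\, \exists y1\, \forall m\, \forall t\, ((\neg H(q,s) \lor J(q,s) \lor J(y1,y1) \land H(y1,m)) \land J(t,t))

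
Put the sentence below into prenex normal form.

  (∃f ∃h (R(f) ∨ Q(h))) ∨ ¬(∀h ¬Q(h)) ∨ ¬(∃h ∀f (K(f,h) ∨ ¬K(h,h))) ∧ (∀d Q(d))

∃f ∃h ∃z1 ∀t ∃v ∀d (R(f) ∨ Q(h) ∨ Q(z1) ∨ ¬K(v,t) ∧ K(t,t) ∧ Q(d))

Push ¬ through the quantifiers and connectives to reach negation normal form:
  (∃f ∃h (R(f) ∨ Q(h))) ∨ (∃h Q(h)) ∨ (∀h ∃f (¬K(f,h) ∧ K(h,h))) ∧ (∀d Q(d))
Give each quantifier a distinct variable: h↦z1, h↦t, f↦v.
  (∃f ∃h (R(f) ∨ Q(h))) ∨ (∃z1 Q(z1)) ∨ (∀t ∃v (¬K(v,t) ∧ K(t,t))) ∧ (∀d Q(d))
Pull the quantifiers to the front (each side's bound variable is not free in the other side):
  ∃f ∃h ∃z1 ∀t ∃v ∀d (R(f) ∨ Q(h) ∨ Q(z1) ∨ ¬K(v,t) ∧ K(t,t) ∧ Q(d))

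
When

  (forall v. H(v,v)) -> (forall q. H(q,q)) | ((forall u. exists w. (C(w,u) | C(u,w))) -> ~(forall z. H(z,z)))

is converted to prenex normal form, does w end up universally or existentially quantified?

Rewrite implications/biconditionals: A → B as ¬A ∨ B.
  ~(forall v. H(v,v)) | (forall q. H(q,q)) | ~(forall u. exists w. (C(w,u) | C(u,w))) | ~(forall z. H(z,z))
Push ¬ through the quantifiers and connectives to reach negation normal form:
  (exists v. ~H(v,v)) | (forall q. H(q,q)) | (exists u. forall w. (~C(w,u) & ~C(u,w))) | (exists z. ~H(z,z))
All bound variables are already distinct, so no renaming is needed.
Finally move all quantifiers to the prefix:
  exists v. forall q. exists u. forall w. exists z. (~H(v,v) | H(q,q) | ~C(w,u) & ~C(u,w) | ~H(z,z))
The quantifier exists w sits under an odd number of negations (counting the antecedent side of each →), so it flips to forall w.

universal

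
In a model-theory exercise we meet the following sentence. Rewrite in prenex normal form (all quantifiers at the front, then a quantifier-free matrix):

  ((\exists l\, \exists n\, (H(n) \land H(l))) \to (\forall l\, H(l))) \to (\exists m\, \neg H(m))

\exists l\, \exists n\, \exists v\, \exists m\, (H(n) \land H(l) \land \neg H(v) \lor \neg H(m))

Rewrite implications/biconditionals: A → B as ¬A ∨ B.
  \neg (\neg (\exists l\, \exists n\, (H(n) \land H(l))) \lor (\forall l\, H(l))) \lor (\exists m\, \neg H(m))
Move each ¬ inward, flipping quantifiers it crosses:
  (\exists l\, \exists n\, (H(n) \land H(l))) \land (\exists l\, \neg H(l)) \lor (\exists m\, \neg H(m))
Standardize variables apart so no two quantifiers bind the same name: l↦v.
  (\exists l\, \exists n\, (H(n) \land H(l))) \land (\exists v\, \neg H(v)) \lor (\exists m\, \neg H(m))
Pull the quantifiers to the front (each side's bound variable is not free in the other side):
  \exists l\, \exists n\, \exists v\, \exists m\, (H(n) \land H(l) \land \neg H(v) \lor \neg H(m))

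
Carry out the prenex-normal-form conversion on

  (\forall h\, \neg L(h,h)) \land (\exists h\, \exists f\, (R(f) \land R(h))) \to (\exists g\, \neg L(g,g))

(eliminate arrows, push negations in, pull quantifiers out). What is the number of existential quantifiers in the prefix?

2

Eliminate → and ↔ using ¬ and ∨.
  \neg ((\forall h\, \neg L(h,h)) \land (\exists h\, \exists f\, (R(f) \land R(h)))) \lor (\exists g\, \neg L(g,g))
Push ¬ through the quantifiers and connectives to reach negation normal form:
  (\exists h\, L(h,h)) \lor (\forall h\, \forall f\, (\neg R(f) \lor \neg R(h))) \lor (\exists g\, \neg L(g,g))
Give each quantifier a distinct variable: h↦c.
  (\exists h\, L(h,h)) \lor (\forall c\, \forall f\, (\neg R(f) \lor \neg R(c))) \lor (\exists g\, \neg L(g,g))
Pull the quantifiers to the front (each side's bound variable is not free in the other side):
  \exists h\, \forall c\, \forall f\, \exists g\, (L(h,h) \lor \neg R(f) \lor \neg R(c) \lor \neg L(g,g))
The prefix is \exists h \forall c \forall f \exists g: 2 universal, 2 existential.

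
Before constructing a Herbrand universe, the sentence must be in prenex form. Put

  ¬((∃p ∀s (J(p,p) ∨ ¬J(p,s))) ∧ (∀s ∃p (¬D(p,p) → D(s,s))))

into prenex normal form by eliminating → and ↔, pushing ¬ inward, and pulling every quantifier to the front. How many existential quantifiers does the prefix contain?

2

Rewrite implications/biconditionals: A → B as ¬A ∨ B.
  ¬((∃p ∀s (J(p,p) ∨ ¬J(p,s))) ∧ (∀s ∃p (¬¬D(p,p) ∨ D(s,s))))
Drive negations inward (¬∀x A ≡ ∃x ¬A, ¬∃x A ≡ ∀x ¬A, De Morgan for ∧/∨):
  (∀p ∃s (¬J(p,p) ∧ J(p,s))) ∨ (∃s ∀p (¬D(p,p) ∧ ¬D(s,s)))
Standardize variables apart so no two quantifiers bind the same name: s↦z, p↦w1.
  (∀p ∃s (¬J(p,p) ∧ J(p,s))) ∨ (∃z ∀w1 (¬D(w1,w1) ∧ ¬D(z,z)))
Pull the quantifiers to the front (each side's bound variable is not free in the other side):
  ∀p ∃s ∃z ∀w1 (¬J(p,p) ∧ J(p,s) ∨ ¬D(w1,w1) ∧ ¬D(z,z))
The prefix is ∀p ∃s ∃z ∀w1: 2 universal, 2 existential.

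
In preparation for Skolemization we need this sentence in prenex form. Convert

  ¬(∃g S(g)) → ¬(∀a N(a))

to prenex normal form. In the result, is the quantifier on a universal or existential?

First replace A → B with ¬A ∨ B.
  ¬¬(∃g S(g)) ∨ ¬(∀a N(a))
Drive negations inward (¬∀x A ≡ ∃x ¬A, ¬∃x A ≡ ∀x ¬A, De Morgan for ∧/∨):
  (∃g S(g)) ∨ (∃a ¬N(a))
Finally move all quantifiers to the prefix:
  ∃g ∃a (S(g) ∨ ¬N(a))
The quantifier ∀a sits under an odd number of negations (counting the antecedent side of each →), so it flips to ∃a.

existential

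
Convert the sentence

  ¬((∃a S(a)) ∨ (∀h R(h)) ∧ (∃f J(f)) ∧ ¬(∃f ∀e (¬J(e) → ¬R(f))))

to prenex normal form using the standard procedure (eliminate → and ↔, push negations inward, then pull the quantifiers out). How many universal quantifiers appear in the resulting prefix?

3

Rewrite implications/biconditionals: A → B as ¬A ∨ B.
  ¬((∃a S(a)) ∨ (∀h R(h)) ∧ (∃f J(f)) ∧ ¬(∃f ∀e (¬¬J(e) ∨ ¬R(f))))
Push ¬ through the quantifiers and connectives to reach negation normal form:
  (∀a ¬S(a)) ∧ ((∃h ¬R(h)) ∨ (∀f ¬J(f)) ∨ (∃f ∀e (J(e) ∨ ¬R(f))))
Give each quantifier a distinct variable: f↦z.
  (∀a ¬S(a)) ∧ ((∃h ¬R(h)) ∨ (∀f ¬J(f)) ∨ (∃z ∀e (J(e) ∨ ¬R(z))))
Pull the quantifiers to the front (each side's bound variable is not free in the other side):
  ∀a ∃h ∀f ∃z ∀e (¬S(a) ∧ (¬R(h) ∨ ¬J(f) ∨ J(e) ∨ ¬R(z)))
The prefix is ∀a ∃h ∀f ∃z ∀e: 3 universal, 2 existential.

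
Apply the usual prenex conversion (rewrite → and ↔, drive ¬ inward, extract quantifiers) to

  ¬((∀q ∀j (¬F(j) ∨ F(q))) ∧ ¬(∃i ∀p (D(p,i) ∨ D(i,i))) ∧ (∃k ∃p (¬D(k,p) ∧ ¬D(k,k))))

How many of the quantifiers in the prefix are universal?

Push ¬ through the quantifiers and connectives to reach negation normal form:
  (∃q ∃j (F(j) ∧ ¬F(q))) ∨ (∃i ∀p (D(p,i) ∨ D(i,i))) ∨ (∀k ∀p (D(k,p) ∨ D(k,k)))
Standardize variables apart so no two quantifiers bind the same name: p↦x.
  (∃q ∃j (F(j) ∧ ¬F(q))) ∨ (∃i ∀p (D(p,i) ∨ D(i,i))) ∨ (∀k ∀x (D(k,x) ∨ D(k,k)))
Extract every quantifier outward, since the variables are now distinct and don't occur free across branches:
  ∃q ∃j ∃i ∀p ∀k ∀x (F(j) ∧ ¬F(q) ∨ D(p,i) ∨ D(i,i) ∨ D(k,x) ∨ D(k,k))
The prefix is ∃q ∃j ∃i ∀p ∀k ∀x: 3 universal, 3 existential.

3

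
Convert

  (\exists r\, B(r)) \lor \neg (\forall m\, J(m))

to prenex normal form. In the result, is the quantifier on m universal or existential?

existential

Push ¬ through the quantifiers and connectives to reach negation normal form:
  (\exists r\, B(r)) \lor (\exists m\, \neg J(m))
All bound variables are already distinct, so no renaming is needed.
Finally move all quantifiers to the prefix:
  \exists r\, \exists m\, (B(r) \lor \neg J(m))
The quantifier \forall m sits under an odd number of negations, so it flips to \exists m.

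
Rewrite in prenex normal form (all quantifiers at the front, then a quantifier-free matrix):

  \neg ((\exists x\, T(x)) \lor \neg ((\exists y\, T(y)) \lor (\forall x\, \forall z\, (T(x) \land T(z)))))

\forall x\, \exists y\, \forall c\, \forall z\, (\neg T(x) \land (T(y) \lor T(c) \land T(z)))

Move each ¬ inward, flipping quantifiers it crosses:
  (\forall x\, \neg T(x)) \land ((\exists y\, T(y)) \lor (\forall x\, \forall z\, (T(x) \land T(z))))
Give each quantifier a distinct variable: x↦c.
  (\forall x\, \neg T(x)) \land ((\exists y\, T(y)) \lor (\forall c\, \forall z\, (T(c) \land T(z))))
Finally move all quantifiers to the prefix:
  \forall x\, \exists y\, \forall c\, \forall z\, (\neg T(x) \land (T(y) \lor T(c) \land T(z)))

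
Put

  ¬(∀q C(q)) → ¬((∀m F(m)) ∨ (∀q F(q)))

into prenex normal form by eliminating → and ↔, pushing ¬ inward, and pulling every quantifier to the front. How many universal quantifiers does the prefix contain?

1

First replace A → B with ¬A ∨ B.
  ¬¬(∀q C(q)) ∨ ¬((∀m F(m)) ∨ (∀q F(q)))
Push ¬ through the quantifiers and connectives to reach negation normal form:
  (∀q C(q)) ∨ (∃m ¬F(m)) ∧ (∃q ¬F(q))
Give each quantifier a distinct variable: q↦a.
  (∀q C(q)) ∨ (∃m ¬F(m)) ∧ (∃a ¬F(a))
Extract every quantifier outward, since the variables are now distinct and don't occur free across branches:
  ∀q ∃m ∃a (C(q) ∨ ¬F(m) ∧ ¬F(a))
The prefix is ∀q ∃m ∃a: 1 universal, 2 existential.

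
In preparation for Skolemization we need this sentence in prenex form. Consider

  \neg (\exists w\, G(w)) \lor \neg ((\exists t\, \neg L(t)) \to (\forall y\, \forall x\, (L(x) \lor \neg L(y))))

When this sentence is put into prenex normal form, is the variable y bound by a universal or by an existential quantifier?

Rewrite implications/biconditionals: A → B as ¬A ∨ B.
  \neg (\exists w\, G(w)) \lor \neg (\neg (\exists t\, \neg L(t)) \lor (\forall y\, \forall x\, (L(x) \lor \neg L(y))))
Drive negations inward (¬∀x A ≡ ∃x ¬A, ¬∃x A ≡ ∀x ¬A, De Morgan for ∧/∨):
  (\forall w\, \neg G(w)) \lor (\exists t\, \neg L(t)) \land (\exists y\, \exists x\, (\neg L(x) \land L(y)))
Finally move all quantifiers to the prefix:
  \forall w\, \exists t\, \exists y\, \exists x\, (\neg G(w) \lor \neg L(t) \land \neg L(x) \land L(y))
The quantifier \forall y sits under an odd number of negations (counting the antecedent side of each →), so it flips to \exists y.

existential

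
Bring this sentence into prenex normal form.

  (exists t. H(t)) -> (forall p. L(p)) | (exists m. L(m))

forall t. forall p. exists m. (~H(t) | L(p) | L(m))

Rewrite implications/biconditionals: A → B as ¬A ∨ B.
  ~(exists t. H(t)) | (forall p. L(p)) | (exists m. L(m))
Move each ¬ inward, flipping quantifiers it crosses:
  (forall t. ~H(t)) | (forall p. L(p)) | (exists m. L(m))
All bound variables are already distinct, so no renaming is needed.
Pull the quantifiers to the front (each side's bound variable is not free in the other side):
  forall t. forall p. exists m. (~H(t) | L(p) | L(m))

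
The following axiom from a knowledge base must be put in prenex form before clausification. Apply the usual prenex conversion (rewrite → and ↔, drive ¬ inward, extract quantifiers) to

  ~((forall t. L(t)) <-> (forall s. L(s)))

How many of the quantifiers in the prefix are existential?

2

Rewrite implications/biconditionals: A → B as ¬A ∨ B; A ↔ B as (¬A ∨ B) ∧ (¬B ∨ A).
  ~((~(forall t. L(t)) | (forall s. L(s))) & (~(forall s. L(s)) | (forall t. L(t))))
Move each ¬ inward, flipping quantifiers it crosses:
  (forall t. L(t)) & (exists s. ~L(s)) | (forall s. L(s)) & (exists t. ~L(t))
Give each quantifier a distinct variable: s↦x1, t↦y.
  (forall t. L(t)) & (exists s. ~L(s)) | (forall x1. L(x1)) & (exists y. ~L(y))
Pull the quantifiers to the front (each side's bound variable is not free in the other side):
  forall t. exists s. forall x1. exists y. (L(t) & ~L(s) | L(x1) & ~L(y))
The prefix is forall t exists s forall x1 exists y: 2 universal, 2 existential.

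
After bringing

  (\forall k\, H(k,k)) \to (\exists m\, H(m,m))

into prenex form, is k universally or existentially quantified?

Rewrite implications/biconditionals: A → B as ¬A ∨ B.
  \neg (\forall k\, H(k,k)) \lor (\exists m\, H(m,m))
Push ¬ through the quantifiers and connectives to reach negation normal form:
  (\exists k\, \neg H(k,k)) \lor (\exists m\, H(m,m))
Extract every quantifier outward, since the variables are now distinct and don't occur free across branches:
  \exists k\, \exists m\, (\neg H(k,k) \lor H(m,m))
The quantifier \forall k sits under an odd number of negations (counting the antecedent side of each →), so it flips to \exists k.

existential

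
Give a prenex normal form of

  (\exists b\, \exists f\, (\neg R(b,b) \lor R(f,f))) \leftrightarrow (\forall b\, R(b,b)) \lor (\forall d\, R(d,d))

Rewrite implications/biconditionals: A → B as ¬A ∨ B; A ↔ B as (¬A ∨ B) ∧ (¬B ∨ A).
  (\neg (\exists b\, \exists f\, (\neg R(b,b) \lor R(f,f))) \lor (\forall b\, R(b,b)) \lor (\forall d\, R(d,d))) \land (\neg ((\forall b\, R(b,b)) \lor (\forall d\, R(d,d))) \lor (\exists b\, \exists f\, (\neg R(b,b) \lor R(f,f))))
Drive negations inward (¬∀x A ≡ ∃x ¬A, ¬∃x A ≡ ∀x ¬A, De Morgan for ∧/∨):
  ((\forall b\, \forall f\, (R(b,b) \land \neg R(f,f))) \lor (\forall b\, R(b,b)) \lor (\forall d\, R(d,d))) \land ((\exists b\, \neg R(b,b)) \land (\exists d\, \neg R(d,d)) \lor (\exists b\, \exists f\, (\neg R(b,b) \lor R(f,f))))
Standardize variables apart so no two quantifiers bind the same name: b↦y, b↦r, d↦t, b↦z, f↦c.
  ((\forall b\, \forall f\, (R(b,b) \land \neg R(f,f))) \lor (\forall y\, R(y,y)) \lor (\forall d\, R(d,d))) \land ((\exists r\, \neg R(r,r)) \land (\exists t\, \neg R(t,t)) \lor (\exists z\, \exists c\, (\neg R(z,z) \lor R(c,c))))
Pull the quantifiers to the front (each side's bound variable is not free in the other side):
  \forall b\, \forall f\, \forall y\, \forall d\, \exists r\, \exists t\, \exists z\, \exists c\, ((R(b,b) \land \neg R(f,f) \lor R(y,y) \lor R(d,d)) \land (\neg R(r,r) \land \neg R(t,t) \lor \neg R(z,z) \lor R(c,c)))

\forall b\, \forall f\, \forall y\, \forall d\, \exists r\, \exists t\, \exists z\, \exists c\, ((R(b,b) \land \neg R(f,f) \lor R(y,y) \lor R(d,d)) \land (\neg R(r,r) \land \neg R(t,t) \lor \neg R(z,z) \lor R(c,c)))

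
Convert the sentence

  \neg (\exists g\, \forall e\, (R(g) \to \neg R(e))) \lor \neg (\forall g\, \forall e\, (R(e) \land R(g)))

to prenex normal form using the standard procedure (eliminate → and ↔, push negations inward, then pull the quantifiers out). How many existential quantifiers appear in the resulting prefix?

Rewrite implications/biconditionals: A → B as ¬A ∨ B.
  \neg (\exists g\, \forall e\, (\neg R(g) \lor \neg R(e))) \lor \neg (\forall g\, \forall e\, (R(e) \land R(g)))
Move each ¬ inward, flipping quantifiers it crosses:
  (\forall g\, \exists e\, (R(g) \land R(e))) \lor (\exists g\, \exists e\, (\neg R(e) \lor \neg R(g)))
Standardize variables apart so no two quantifiers bind the same name: g↦x1, e↦c.
  (\forall g\, \exists e\, (R(g) \land R(e))) \lor (\exists x1\, \exists c\, (\neg R(c) \lor \neg R(x1)))
Pull the quantifiers to the front (each side's bound variable is not free in the other side):
  \forall g\, \exists e\, \exists x1\, \exists c\, (R(g) \land R(e) \lor \neg R(c) \lor \neg R(x1))
The prefix is \forall g \exists e \exists x1 \exists c: 1 universal, 3 existential.

3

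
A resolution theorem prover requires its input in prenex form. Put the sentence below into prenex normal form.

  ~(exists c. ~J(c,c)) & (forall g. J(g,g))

forall c. forall g. (J(c,c) & J(g,g))

Drive negations inward (¬∀x A ≡ ∃x ¬A, ¬∃x A ≡ ∀x ¬A, De Morgan for ∧/∨):
  (forall c. J(c,c)) & (forall g. J(g,g))
Extract every quantifier outward, since the variables are now distinct and don't occur free across branches:
  forall c. forall g. (J(c,c) & J(g,g))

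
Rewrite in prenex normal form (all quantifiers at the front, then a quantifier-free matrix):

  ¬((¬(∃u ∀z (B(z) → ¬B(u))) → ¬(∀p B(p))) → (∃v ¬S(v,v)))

∃u ∀z ∃p ∀v ((¬B(z) ∨ ¬B(u) ∨ ¬B(p)) ∧ S(v,v))

First replace A → B with ¬A ∨ B.
  ¬(¬(¬¬(∃u ∀z (¬B(z) ∨ ¬B(u))) ∨ ¬(∀p B(p))) ∨ (∃v ¬S(v,v)))
Move each ¬ inward, flipping quantifiers it crosses:
  ((∃u ∀z (¬B(z) ∨ ¬B(u))) ∨ (∃p ¬B(p))) ∧ (∀v S(v,v))
All bound variables are already distinct, so no renaming is needed.
Finally move all quantifiers to the prefix:
  ∃u ∀z ∃p ∀v ((¬B(z) ∨ ¬B(u) ∨ ¬B(p)) ∧ S(v,v))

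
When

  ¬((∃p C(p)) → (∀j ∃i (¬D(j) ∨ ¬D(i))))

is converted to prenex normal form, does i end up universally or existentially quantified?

First replace A → B with ¬A ∨ B.
  ¬(¬(∃p C(p)) ∨ (∀j ∃i (¬D(j) ∨ ¬D(i))))
Move each ¬ inward, flipping quantifiers it crosses:
  (∃p C(p)) ∧ (∃j ∀i (D(j) ∧ D(i)))
Pull the quantifiers to the front (each side's bound variable is not free in the other side):
  ∃p ∃j ∀i (C(p) ∧ D(j) ∧ D(i))
The quantifier ∃i sits under an odd number of negations (counting the antecedent side of each →), so it flips to ∀i.

universal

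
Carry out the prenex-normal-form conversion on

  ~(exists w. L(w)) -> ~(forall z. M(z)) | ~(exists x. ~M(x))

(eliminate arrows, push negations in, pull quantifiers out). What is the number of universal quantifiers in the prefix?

1

Eliminate → and ↔ using ¬ and ∨.
  ~~(exists w. L(w)) | ~(forall z. M(z)) | ~(exists x. ~M(x))
Drive negations inward (¬∀x A ≡ ∃x ¬A, ¬∃x A ≡ ∀x ¬A, De Morgan for ∧/∨):
  (exists w. L(w)) | (exists z. ~M(z)) | (forall x. M(x))
All bound variables are already distinct, so no renaming is needed.
Pull the quantifiers to the front (each side's bound variable is not free in the other side):
  exists w. exists z. forall x. (L(w) | ~M(z) | M(x))
The prefix is exists w exists z forall x: 1 universal, 2 existential.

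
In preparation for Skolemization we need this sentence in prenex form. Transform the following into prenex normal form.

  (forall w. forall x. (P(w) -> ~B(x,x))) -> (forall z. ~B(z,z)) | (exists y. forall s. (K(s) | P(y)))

Rewrite implications/biconditionals: A → B as ¬A ∨ B.
  ~(forall w. forall x. (~P(w) | ~B(x,x))) | (forall z. ~B(z,z)) | (exists y. forall s. (K(s) | P(y)))
Drive negations inward (¬∀x A ≡ ∃x ¬A, ¬∃x A ≡ ∀x ¬A, De Morgan for ∧/∨):
  (exists w. exists x. (P(w) & B(x,x))) | (forall z. ~B(z,z)) | (exists y. forall s. (K(s) | P(y)))
Extract every quantifier outward, since the variables are now distinct and don't occur free across branches:
  exists w. exists x. forall z. exists y. forall s. (P(w) & B(x,x) | ~B(z,z) | K(s) | P(y))

exists w. exists x. forall z. exists y. forall s. (P(w) & B(x,x) | ~B(z,z) | K(s) | P(y))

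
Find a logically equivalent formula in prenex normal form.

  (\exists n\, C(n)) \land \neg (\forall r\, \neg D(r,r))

\exists n\, \exists r\, (C(n) \land D(r,r))

Push ¬ through the quantifiers and connectives to reach negation normal form:
  (\exists n\, C(n)) \land (\exists r\, D(r,r))
Finally move all quantifiers to the prefix:
  \exists n\, \exists r\, (C(n) \land D(r,r))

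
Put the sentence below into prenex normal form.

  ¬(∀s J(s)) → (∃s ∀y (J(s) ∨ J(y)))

∀s ∃v1 ∀y (J(s) ∨ J(v1) ∨ J(y))

Rewrite implications/biconditionals: A → B as ¬A ∨ B.
  ¬¬(∀s J(s)) ∨ (∃s ∀y (J(s) ∨ J(y)))
Drive negations inward (¬∀x A ≡ ∃x ¬A, ¬∃x A ≡ ∀x ¬A, De Morgan for ∧/∨):
  (∀s J(s)) ∨ (∃s ∀y (J(s) ∨ J(y)))
Give each quantifier a distinct variable: s↦v1.
  (∀s J(s)) ∨ (∃v1 ∀y (J(v1) ∨ J(y)))
Extract every quantifier outward, since the variables are now distinct and don't occur free across branches:
  ∀s ∃v1 ∀y (J(s) ∨ J(v1) ∨ J(y))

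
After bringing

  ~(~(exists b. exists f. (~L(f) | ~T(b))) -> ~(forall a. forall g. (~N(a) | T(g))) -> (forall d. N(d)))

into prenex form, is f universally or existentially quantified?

Rewrite implications/biconditionals: A → B as ¬A ∨ B.
  ~(~~(exists b. exists f. (~L(f) | ~T(b))) | ~~(forall a. forall g. (~N(a) | T(g))) | (forall d. N(d)))
Drive negations inward (¬∀x A ≡ ∃x ¬A, ¬∃x A ≡ ∀x ¬A, De Morgan for ∧/∨):
  (forall b. forall f. (L(f) & T(b))) & (exists a. exists g. (N(a) & ~T(g))) & (exists d. ~N(d))
Pull the quantifiers to the front (each side's bound variable is not free in the other side):
  forall b. forall f. exists a. exists g. exists d. (L(f) & T(b) & N(a) & ~T(g) & ~N(d))
The quantifier exists f sits under an odd number of negations (counting the antecedent side of each →), so it flips to forall f.

universal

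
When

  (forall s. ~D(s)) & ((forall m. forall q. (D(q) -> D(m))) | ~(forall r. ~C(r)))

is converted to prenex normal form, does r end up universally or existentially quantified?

existential

First replace A → B with ¬A ∨ B.
  (forall s. ~D(s)) & ((forall m. forall q. (~D(q) | D(m))) | ~(forall r. ~C(r)))
Push ¬ through the quantifiers and connectives to reach negation normal form:
  (forall s. ~D(s)) & ((forall m. forall q. (~D(q) | D(m))) | (exists r. C(r)))
All bound variables are already distinct, so no renaming is needed.
Extract every quantifier outward, since the variables are now distinct and don't occur free across branches:
  forall s. forall m. forall q. exists r. (~D(s) & (~D(q) | D(m) | C(r)))
The quantifier forall r sits under an odd number of negations (counting the antecedent side of each →), so it flips to exists r.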